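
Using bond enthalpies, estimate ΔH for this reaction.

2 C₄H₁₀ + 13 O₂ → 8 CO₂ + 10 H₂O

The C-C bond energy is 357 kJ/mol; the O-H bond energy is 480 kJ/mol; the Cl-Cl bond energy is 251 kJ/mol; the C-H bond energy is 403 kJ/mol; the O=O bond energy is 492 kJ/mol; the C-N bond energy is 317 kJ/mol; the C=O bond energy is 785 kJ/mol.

Bonds broken (reactants):
  C-C: 6 × 357 = 2142
  C-H: 20 × 403 = 8060
  O=O: 13 × 492 = 6396
  Σ(broken) = 16598 kJ
Bonds formed (products):
  C=O: 16 × 785 = 12560
  O-H: 20 × 480 = 9600
  Σ(formed) = 22160 kJ
ΔH = Σ(broken) − Σ(formed) = 16598 − 22160 = −5562 kJ

ΔH ≈ −5562 kJ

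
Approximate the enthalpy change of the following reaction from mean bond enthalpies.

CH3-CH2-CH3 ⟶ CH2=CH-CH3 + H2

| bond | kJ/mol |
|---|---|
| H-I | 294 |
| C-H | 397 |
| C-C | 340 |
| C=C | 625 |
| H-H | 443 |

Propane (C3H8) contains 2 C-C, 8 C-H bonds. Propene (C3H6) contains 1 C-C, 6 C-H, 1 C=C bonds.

Bonds broken (reactants):
  C-C: 2 × 340 = 680
  C-H: 8 × 397 = 3176
  Σ(broken) = 3856 kJ
Bonds formed (products):
  C-C: 1 × 340 = 340
  C-H: 6 × 397 = 2382
  C=C: 1 × 625 = 625
  H-H: 1 × 443 = 443
  Σ(formed) = 3790 kJ
ΔH = Σ(broken) − Σ(formed) = 3856 − 3790 = +66 kJ

ΔH ≈ +66 kJ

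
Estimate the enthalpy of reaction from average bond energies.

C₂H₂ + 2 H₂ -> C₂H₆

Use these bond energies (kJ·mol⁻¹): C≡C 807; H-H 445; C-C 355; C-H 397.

Bonds broken (reactants):
  C≡C: 1 × 807 = 807
  C-H: 2 × 397 = 794
  H-H: 2 × 445 = 890
  Σ(broken) = 2491 kJ
Bonds formed (products):
  C-C: 1 × 355 = 355
  C-H: 6 × 397 = 2382
  Σ(formed) = 2737 kJ
ΔH = Σ(broken) − Σ(formed) = 2491 − 2737 = −246 kJ

ΔH ≈ −246 kJ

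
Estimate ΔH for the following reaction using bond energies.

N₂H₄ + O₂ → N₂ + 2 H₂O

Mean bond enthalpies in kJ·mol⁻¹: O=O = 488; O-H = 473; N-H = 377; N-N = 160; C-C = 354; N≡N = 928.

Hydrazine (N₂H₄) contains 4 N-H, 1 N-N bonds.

Bonds broken (reactants):
  N-H: 4 × 377 = 1508
  N-N: 1 × 160 = 160
  O=O: 1 × 488 = 488
  Σ(broken) = 2156 kJ
Bonds formed (products):
  N≡N: 1 × 928 = 928
  O-H: 4 × 473 = 1892
  Σ(formed) = 2820 kJ
ΔH = Σ(broken) − Σ(formed) = 2156 − 2820 = −664 kJ

ΔH ≈ −664 kJ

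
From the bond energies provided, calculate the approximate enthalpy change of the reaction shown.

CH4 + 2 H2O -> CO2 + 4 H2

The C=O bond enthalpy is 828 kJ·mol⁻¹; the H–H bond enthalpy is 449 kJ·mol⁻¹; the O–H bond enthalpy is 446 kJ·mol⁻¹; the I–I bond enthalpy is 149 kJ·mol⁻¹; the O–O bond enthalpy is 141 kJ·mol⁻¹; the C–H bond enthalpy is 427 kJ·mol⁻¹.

ΔH ≈ +40 kJ

Bonds broken (reactants):
  C–H: 4 × 427 = 1708
  O–H: 4 × 446 = 1784
  Σ(broken) = 3492 kJ
Bonds formed (products):
  C=O: 2 × 828 = 1656
  H–H: 4 × 449 = 1796
  Σ(formed) = 3452 kJ
ΔH = Σ(broken) − Σ(formed) = 3492 − 3452 = +40 kJ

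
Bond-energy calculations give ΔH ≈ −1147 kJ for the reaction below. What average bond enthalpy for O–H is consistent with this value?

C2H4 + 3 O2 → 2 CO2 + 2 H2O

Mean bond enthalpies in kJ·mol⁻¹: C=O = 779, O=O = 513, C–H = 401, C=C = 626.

Let D be the O–H bond energy.
Σ(broken) = 4×401 + 1×626 + 3×513 = 3769
Σ(formed) = 4×779 + 4×D = 3116 + 4D
ΔH = Σ(broken) − Σ(formed) = (3769) − (3116 + 4D) = +653 − 4D
Setting this equal to −1147 kJ gives 4D = 1800, so D = 450 kJ/mol.

D(O–H) ≈ 450 kJ/mol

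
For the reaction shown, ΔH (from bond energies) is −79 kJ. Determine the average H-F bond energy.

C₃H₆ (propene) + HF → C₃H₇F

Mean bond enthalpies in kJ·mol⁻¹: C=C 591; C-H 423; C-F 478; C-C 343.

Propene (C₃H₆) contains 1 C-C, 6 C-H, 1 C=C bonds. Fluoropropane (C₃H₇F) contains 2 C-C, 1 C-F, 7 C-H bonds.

D(H-F) ≈ 574 kJ/mol

Let D be the H-F bond energy.
Σ(broken) = 1×343 + 6×423 + 1×591 + 1×D = 3472 + D
Σ(formed) = 2×343 + 1×478 + 7×423 = 4125
ΔH = Σ(broken) − Σ(formed) = (3472 + D) − (4125) = −653 + D
Setting this equal to −79 kJ gives D = 574 kJ/mol.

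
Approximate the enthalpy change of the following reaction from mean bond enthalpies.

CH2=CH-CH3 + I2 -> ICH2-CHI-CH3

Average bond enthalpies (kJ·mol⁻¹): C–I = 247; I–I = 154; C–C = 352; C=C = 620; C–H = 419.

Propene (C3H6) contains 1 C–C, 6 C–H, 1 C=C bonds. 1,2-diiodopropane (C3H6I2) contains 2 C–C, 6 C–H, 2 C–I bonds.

ΔH ≈ −72 kJ

Bonds broken (reactants):
  C–C: 1 × 352 = 352
  C–H: 6 × 419 = 2514
  C=C: 1 × 620 = 620
  I–I: 1 × 154 = 154
  Σ(broken) = 3640 kJ
Bonds formed (products):
  C–C: 2 × 352 = 704
  C–H: 6 × 419 = 2514
  C–I: 2 × 247 = 494
  Σ(formed) = 3712 kJ
ΔH = Σ(broken) − Σ(formed) = 3640 − 3712 = −72 kJ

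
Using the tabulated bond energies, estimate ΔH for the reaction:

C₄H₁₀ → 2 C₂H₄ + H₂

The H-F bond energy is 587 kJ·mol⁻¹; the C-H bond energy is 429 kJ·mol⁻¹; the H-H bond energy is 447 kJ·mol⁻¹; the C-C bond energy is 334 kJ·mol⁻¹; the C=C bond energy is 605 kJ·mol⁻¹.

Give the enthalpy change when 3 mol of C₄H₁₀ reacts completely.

Bonds broken (reactants):
  C-C: 3 × 334 = 1002
  C-H: 10 × 429 = 4290
  Σ(broken) = 5292 kJ
Bonds formed (products):
  C-H: 8 × 429 = 3432
  C=C: 2 × 605 = 1210
  H-H: 1 × 447 = 447
  Σ(formed) = 5089 kJ
ΔH = Σ(broken) − Σ(formed) = 5292 − 5089 = +203 kJ
For 3× the reaction as written: 3 × (+203) = +609 kJ

ΔH = +609 kJ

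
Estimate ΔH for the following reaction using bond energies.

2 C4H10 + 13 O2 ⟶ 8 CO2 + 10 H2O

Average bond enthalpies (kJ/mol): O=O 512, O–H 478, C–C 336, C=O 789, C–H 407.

ΔH ≈ −5372 kJ

Bonds broken (reactants):
  C–C: 6 × 336 = 2016
  C–H: 20 × 407 = 8140
  O=O: 13 × 512 = 6656
  Σ(broken) = 16812 kJ
Bonds formed (products):
  C=O: 16 × 789 = 12624
  O–H: 20 × 478 = 9560
  Σ(formed) = 22184 kJ
ΔH = Σ(broken) − Σ(formed) = 16812 − 22184 = −5372 kJ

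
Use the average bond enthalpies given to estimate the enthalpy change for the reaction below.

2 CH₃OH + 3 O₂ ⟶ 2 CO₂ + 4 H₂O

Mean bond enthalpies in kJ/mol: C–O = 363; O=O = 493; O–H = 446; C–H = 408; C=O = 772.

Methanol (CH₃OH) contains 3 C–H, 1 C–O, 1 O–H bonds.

Bonds broken (reactants):
  C–H: 6 × 408 = 2448
  C–O: 2 × 363 = 726
  O–H: 2 × 446 = 892
  O=O: 3 × 493 = 1479
  Σ(broken) = 5545 kJ
Bonds formed (products):
  C=O: 4 × 772 = 3088
  O–H: 8 × 446 = 3568
  Σ(formed) = 6656 kJ
ΔH = Σ(broken) − Σ(formed) = 5545 − 6656 = −1111 kJ

ΔH ≈ −1111 kJ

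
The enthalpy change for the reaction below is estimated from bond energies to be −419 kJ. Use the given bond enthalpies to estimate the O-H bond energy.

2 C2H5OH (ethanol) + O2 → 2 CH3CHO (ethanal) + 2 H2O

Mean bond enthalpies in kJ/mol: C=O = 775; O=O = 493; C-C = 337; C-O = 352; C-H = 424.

D(O-H) ≈ 457 kJ/mol

Let D be the O-H bond energy.
Σ(broken) = 2×337 + 10×424 + 2×352 + 2×D + 1×493 = 6111 + 2D
Σ(formed) = 2×337 + 8×424 + 2×775 + 4×D = 5616 + 4D
ΔH = Σ(broken) − Σ(formed) = (6111 + 2D) − (5616 + 4D) = +495 − 2D
Setting this equal to −419 kJ gives 2D = 914, so D = 457 kJ/mol.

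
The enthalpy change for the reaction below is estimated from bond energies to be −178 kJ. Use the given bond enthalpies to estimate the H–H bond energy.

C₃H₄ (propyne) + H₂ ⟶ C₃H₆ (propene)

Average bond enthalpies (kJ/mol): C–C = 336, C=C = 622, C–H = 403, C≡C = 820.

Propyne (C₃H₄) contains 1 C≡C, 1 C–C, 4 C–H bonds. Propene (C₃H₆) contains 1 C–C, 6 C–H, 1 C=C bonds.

Let D be the H–H bond energy.
Σ(broken) = 1×820 + 1×336 + 4×403 + 1×D = 2768 + D
Σ(formed) = 1×336 + 6×403 + 1×622 = 3376
ΔH = Σ(broken) − Σ(formed) = (2768 + D) − (3376) = −608 + D
Setting this equal to −178 kJ gives D = 430 kJ/mol.

D(H–H) ≈ 430 kJ/mol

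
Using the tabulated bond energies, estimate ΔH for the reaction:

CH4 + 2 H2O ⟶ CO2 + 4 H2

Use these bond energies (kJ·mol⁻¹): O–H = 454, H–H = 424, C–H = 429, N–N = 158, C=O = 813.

Bonds broken (reactants):
  C–H: 4 × 429 = 1716
  O–H: 4 × 454 = 1816
  Σ(broken) = 3532 kJ
Bonds formed (products):
  C=O: 2 × 813 = 1626
  H–H: 4 × 424 = 1696
  Σ(formed) = 3322 kJ
ΔH = Σ(broken) − Σ(formed) = 3532 − 3322 = +210 kJ

ΔH ≈ +210 kJ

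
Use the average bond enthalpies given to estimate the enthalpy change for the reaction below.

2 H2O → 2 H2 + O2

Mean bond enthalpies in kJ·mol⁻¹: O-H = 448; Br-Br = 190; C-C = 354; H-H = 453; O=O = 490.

ΔH ≈ +396 kJ

Bonds broken (reactants):
  O-H: 4 × 448 = 1792
  Σ(broken) = 1792 kJ
Bonds formed (products):
  H-H: 2 × 453 = 906
  O=O: 1 × 490 = 490
  Σ(formed) = 1396 kJ
ΔH = Σ(broken) − Σ(formed) = 1792 − 1396 = +396 kJ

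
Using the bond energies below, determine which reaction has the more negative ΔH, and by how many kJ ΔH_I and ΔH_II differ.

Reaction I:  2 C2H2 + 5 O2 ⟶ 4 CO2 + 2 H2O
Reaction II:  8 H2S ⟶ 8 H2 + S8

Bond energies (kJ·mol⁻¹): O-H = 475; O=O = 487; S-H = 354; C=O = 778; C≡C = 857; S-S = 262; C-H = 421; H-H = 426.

Reaction I, by 2451 kJ

Reaction I:
  Bonds broken (reactants):
    C≡C: 2 × 857 = 1714
    C-H: 4 × 421 = 1684
    O=O: 5 × 487 = 2435
    Σ(broken) = 5833 kJ
  Bonds formed (products):
    C=O: 8 × 778 = 6224
    O-H: 4 × 475 = 1900
    Σ(formed) = 8124 kJ
  ΔH_I = 5833 − 8124 = −2291 kJ
Reaction II:
  Bonds broken (reactants):
    S-H: 16 × 354 = 5664
    Σ(broken) = 5664 kJ
  Bonds formed (products):
    H-H: 8 × 426 = 3408
    S-S: 8 × 262 = 2096
    Σ(formed) = 5504 kJ
  ΔH_II = 5664 − 5504 = +160 kJ
ΔH_I − ΔH_II = −2451 kJ, so reaction I has the more negative ΔH; |ΔH_I − ΔH_II| = 2451 kJ.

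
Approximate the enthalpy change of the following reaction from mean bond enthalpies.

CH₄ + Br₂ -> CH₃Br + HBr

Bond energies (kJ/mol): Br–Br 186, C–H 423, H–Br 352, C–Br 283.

Bonds broken (reactants):
  Br–Br: 1 × 186 = 186
  C–H: 4 × 423 = 1692
  Σ(broken) = 1878 kJ
Bonds formed (products):
  C–Br: 1 × 283 = 283
  C–H: 3 × 423 = 1269
  H–Br: 1 × 352 = 352
  Σ(formed) = 1904 kJ
ΔH = Σ(broken) − Σ(formed) = 1878 − 1904 = −26 kJ

ΔH ≈ −26 kJ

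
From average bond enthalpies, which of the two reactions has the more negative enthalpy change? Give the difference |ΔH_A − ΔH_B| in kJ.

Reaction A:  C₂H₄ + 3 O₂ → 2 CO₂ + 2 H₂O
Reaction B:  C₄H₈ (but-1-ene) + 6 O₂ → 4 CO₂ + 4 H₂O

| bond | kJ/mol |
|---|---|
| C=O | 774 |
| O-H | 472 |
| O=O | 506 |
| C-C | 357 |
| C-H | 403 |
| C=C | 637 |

Reaction B, by 1140 kJ

Reaction A:
  Bonds broken (reactants):
    C-H: 4 × 403 = 1612
    C=C: 1 × 637 = 637
    O=O: 3 × 506 = 1518
    Σ(broken) = 3767 kJ
  Bonds formed (products):
    C=O: 4 × 774 = 3096
    O-H: 4 × 472 = 1888
    Σ(formed) = 4984 kJ
  ΔH_A = 3767 − 4984 = −1217 kJ
Reaction B:
  Bonds broken (reactants):
    C-C: 2 × 357 = 714
    C-H: 8 × 403 = 3224
    C=C: 1 × 637 = 637
    O=O: 6 × 506 = 3036
    Σ(broken) = 7611 kJ
  Bonds formed (products):
    C=O: 8 × 774 = 6192
    O-H: 8 × 472 = 3776
    Σ(formed) = 9968 kJ
  ΔH_B = 7611 − 9968 = −2357 kJ
ΔH_A − ΔH_B = +1140 kJ, so reaction B has the more negative ΔH; |ΔH_A − ΔH_B| = 1140 kJ.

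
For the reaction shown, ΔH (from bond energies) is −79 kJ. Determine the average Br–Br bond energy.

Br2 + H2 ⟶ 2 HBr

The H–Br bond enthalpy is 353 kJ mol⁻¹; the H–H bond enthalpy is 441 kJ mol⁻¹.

D(Br–Br) ≈ 186 kJ/mol

Let D be the Br–Br bond energy.
Σ(broken) = 1×D + 1×441 = 441 + D
Σ(formed) = 2×353 = 706
ΔH = Σ(broken) − Σ(formed) = (441 + D) − (706) = −265 + D
Setting this equal to −79 kJ gives D = 186 kJ/mol.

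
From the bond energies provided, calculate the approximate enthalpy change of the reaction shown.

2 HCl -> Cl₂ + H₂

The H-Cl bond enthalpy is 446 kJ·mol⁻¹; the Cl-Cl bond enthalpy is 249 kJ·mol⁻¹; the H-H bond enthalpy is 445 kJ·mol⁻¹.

ΔH ≈ +198 kJ

Bonds broken (reactants):
  H-Cl: 2 × 446 = 892
  Σ(broken) = 892 kJ
Bonds formed (products):
  Cl-Cl: 1 × 249 = 249
  H-H: 1 × 445 = 445
  Σ(formed) = 694 kJ
ΔH = Σ(broken) − Σ(formed) = 892 − 694 = +198 kJ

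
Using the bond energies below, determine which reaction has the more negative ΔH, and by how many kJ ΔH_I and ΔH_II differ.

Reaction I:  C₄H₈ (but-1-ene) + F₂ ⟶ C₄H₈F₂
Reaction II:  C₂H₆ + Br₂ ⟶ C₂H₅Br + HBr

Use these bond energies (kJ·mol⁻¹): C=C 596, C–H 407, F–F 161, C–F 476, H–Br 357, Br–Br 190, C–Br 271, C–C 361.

Reaction I, by 525 kJ

Reaction I:
  Bonds broken (reactants):
    C–C: 2 × 361 = 722
    C–H: 8 × 407 = 3256
    C=C: 1 × 596 = 596
    F–F: 1 × 161 = 161
    Σ(broken) = 4735 kJ
  Bonds formed (products):
    C–C: 3 × 361 = 1083
    C–F: 2 × 476 = 952
    C–H: 8 × 407 = 3256
    Σ(formed) = 5291 kJ
  ΔH_I = 4735 − 5291 = −556 kJ
Reaction II:
  Bonds broken (reactants):
    Br–Br: 1 × 190 = 190
    C–C: 1 × 361 = 361
    C–H: 6 × 407 = 2442
    Σ(broken) = 2993 kJ
  Bonds formed (products):
    C–Br: 1 × 271 = 271
    C–C: 1 × 361 = 361
    C–H: 5 × 407 = 2035
    H–Br: 1 × 357 = 357
    Σ(formed) = 3024 kJ
  ΔH_II = 2993 − 3024 = −31 kJ
ΔH_I − ΔH_II = −525 kJ, so reaction I has the more negative ΔH; |ΔH_I − ΔH_II| = 525 kJ.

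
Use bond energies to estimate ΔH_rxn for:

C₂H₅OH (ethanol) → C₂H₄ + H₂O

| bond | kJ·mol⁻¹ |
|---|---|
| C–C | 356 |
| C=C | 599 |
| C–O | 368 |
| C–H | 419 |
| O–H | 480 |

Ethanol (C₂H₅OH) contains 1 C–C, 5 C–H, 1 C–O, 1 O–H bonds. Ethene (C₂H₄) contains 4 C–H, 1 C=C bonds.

ΔH ≈ +64 kJ

Bonds broken (reactants):
  C–C: 1 × 356 = 356
  C–H: 5 × 419 = 2095
  C–O: 1 × 368 = 368
  O–H: 1 × 480 = 480
  Σ(broken) = 3299 kJ
Bonds formed (products):
  C–H: 4 × 419 = 1676
  C=C: 1 × 599 = 599
  O–H: 2 × 480 = 960
  Σ(formed) = 3235 kJ
ΔH = Σ(broken) − Σ(formed) = 3299 − 3235 = +64 kJ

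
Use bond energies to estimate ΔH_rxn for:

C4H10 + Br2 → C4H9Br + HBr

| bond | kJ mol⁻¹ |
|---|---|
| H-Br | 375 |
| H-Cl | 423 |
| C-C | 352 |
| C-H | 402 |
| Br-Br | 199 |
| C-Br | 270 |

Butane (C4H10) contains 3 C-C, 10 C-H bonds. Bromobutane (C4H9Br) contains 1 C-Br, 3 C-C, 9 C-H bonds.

Bonds broken (reactants):
  Br-Br: 1 × 199 = 199
  C-C: 3 × 352 = 1056
  C-H: 10 × 402 = 4020
  Σ(broken) = 5275 kJ
Bonds formed (products):
  C-Br: 1 × 270 = 270
  C-C: 3 × 352 = 1056
  C-H: 9 × 402 = 3618
  H-Br: 1 × 375 = 375
  Σ(formed) = 5319 kJ
ΔH = Σ(broken) − Σ(formed) = 5275 − 5319 = −44 kJ

ΔH ≈ −44 kJ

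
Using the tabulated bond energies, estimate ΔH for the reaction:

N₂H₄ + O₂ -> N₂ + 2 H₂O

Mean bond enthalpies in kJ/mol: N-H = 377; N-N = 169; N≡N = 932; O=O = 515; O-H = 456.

Bonds broken (reactants):
  N-H: 4 × 377 = 1508
  N-N: 1 × 169 = 169
  O=O: 1 × 515 = 515
  Σ(broken) = 2192 kJ
Bonds formed (products):
  N≡N: 1 × 932 = 932
  O-H: 4 × 456 = 1824
  Σ(formed) = 2756 kJ
ΔH = Σ(broken) − Σ(formed) = 2192 − 2756 = −564 kJ

ΔH ≈ −564 kJ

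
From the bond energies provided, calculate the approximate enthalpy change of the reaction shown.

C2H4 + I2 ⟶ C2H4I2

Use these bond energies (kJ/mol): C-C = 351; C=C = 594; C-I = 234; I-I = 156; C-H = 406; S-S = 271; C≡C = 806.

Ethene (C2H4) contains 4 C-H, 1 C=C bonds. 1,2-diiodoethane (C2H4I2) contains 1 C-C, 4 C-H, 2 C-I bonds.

Bonds broken (reactants):
  C-H: 4 × 406 = 1624
  C=C: 1 × 594 = 594
  I-I: 1 × 156 = 156
  Σ(broken) = 2374 kJ
Bonds formed (products):
  C-C: 1 × 351 = 351
  C-H: 4 × 406 = 1624
  C-I: 2 × 234 = 468
  Σ(formed) = 2443 kJ
ΔH = Σ(broken) − Σ(formed) = 2374 − 2443 = −69 kJ

ΔH ≈ −69 kJ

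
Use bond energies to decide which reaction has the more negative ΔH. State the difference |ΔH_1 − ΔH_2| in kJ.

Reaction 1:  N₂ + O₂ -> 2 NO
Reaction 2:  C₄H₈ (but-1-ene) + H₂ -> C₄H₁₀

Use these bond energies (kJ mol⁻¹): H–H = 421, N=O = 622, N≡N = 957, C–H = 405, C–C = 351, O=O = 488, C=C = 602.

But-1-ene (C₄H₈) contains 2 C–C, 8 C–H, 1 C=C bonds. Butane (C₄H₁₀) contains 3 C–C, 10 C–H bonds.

Reaction 1:
  Bonds broken (reactants):
    N≡N: 1 × 957 = 957
    O=O: 1 × 488 = 488
    Σ(broken) = 1445 kJ
  Bonds formed (products):
    N=O: 2 × 622 = 1244
    Σ(formed) = 1244 kJ
  ΔH_1 = 1445 − 1244 = +201 kJ
Reaction 2:
  Bonds broken (reactants):
    C–C: 2 × 351 = 702
    C–H: 8 × 405 = 3240
    C=C: 1 × 602 = 602
    H–H: 1 × 421 = 421
    Σ(broken) = 4965 kJ
  Bonds formed (products):
    C–C: 3 × 351 = 1053
    C–H: 10 × 405 = 4050
    Σ(formed) = 5103 kJ
  ΔH_2 = 4965 − 5103 = −138 kJ
ΔH_1 − ΔH_2 = +339 kJ, so reaction 2 has the more negative ΔH; |ΔH_1 − ΔH_2| = 339 kJ.

Reaction 2, by 339 kJ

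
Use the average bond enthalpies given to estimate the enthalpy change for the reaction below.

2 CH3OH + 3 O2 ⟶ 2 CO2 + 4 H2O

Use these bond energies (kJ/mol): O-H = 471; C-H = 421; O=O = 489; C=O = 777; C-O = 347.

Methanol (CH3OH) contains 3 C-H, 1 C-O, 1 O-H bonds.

Bonds broken (reactants):
  C-H: 6 × 421 = 2526
  C-O: 2 × 347 = 694
  O-H: 2 × 471 = 942
  O=O: 3 × 489 = 1467
  Σ(broken) = 5629 kJ
Bonds formed (products):
  C=O: 4 × 777 = 3108
  O-H: 8 × 471 = 3768
  Σ(formed) = 6876 kJ
ΔH = Σ(broken) − Σ(formed) = 5629 − 6876 = −1247 kJ

ΔH ≈ −1247 kJ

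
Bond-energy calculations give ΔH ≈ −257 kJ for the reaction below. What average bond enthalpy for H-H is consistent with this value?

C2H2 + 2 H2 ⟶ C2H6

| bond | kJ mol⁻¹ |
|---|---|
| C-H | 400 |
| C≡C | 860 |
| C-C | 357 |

D(H-H) ≈ 420 kJ/mol

Let D be the H-H bond energy.
Σ(broken) = 1×860 + 2×400 + 2×D = 1660 + 2D
Σ(formed) = 1×357 + 6×400 = 2757
ΔH = Σ(broken) − Σ(formed) = (1660 + 2D) − (2757) = −1097 + 2D
Setting this equal to −257 kJ gives 2D = 840, so D = 420 kJ/mol.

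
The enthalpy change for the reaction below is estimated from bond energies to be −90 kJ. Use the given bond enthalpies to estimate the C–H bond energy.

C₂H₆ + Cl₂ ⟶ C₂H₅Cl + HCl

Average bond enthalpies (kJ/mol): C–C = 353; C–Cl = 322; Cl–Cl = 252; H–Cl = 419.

Let D be the C–H bond energy.
Σ(broken) = 1×353 + 6×D + 1×252 = 605 + 6D
Σ(formed) = 1×353 + 1×322 + 5×D + 1×419 = 1094 + 5D
ΔH = Σ(broken) − Σ(formed) = (605 + 6D) − (1094 + 5D) = −489 + D
Setting this equal to −90 kJ gives D = 399 kJ/mol.

D(C–H) ≈ 399 kJ/mol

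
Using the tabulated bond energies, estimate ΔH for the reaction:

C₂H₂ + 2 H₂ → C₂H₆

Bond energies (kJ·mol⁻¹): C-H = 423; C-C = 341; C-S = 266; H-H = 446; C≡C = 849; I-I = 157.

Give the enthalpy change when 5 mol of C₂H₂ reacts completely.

ΔH = −1460 kJ

Bonds broken (reactants):
  C≡C: 1 × 849 = 849
  C-H: 2 × 423 = 846
  H-H: 2 × 446 = 892
  Σ(broken) = 2587 kJ
Bonds formed (products):
  C-C: 1 × 341 = 341
  C-H: 6 × 423 = 2538
  Σ(formed) = 2879 kJ
ΔH = Σ(broken) − Σ(formed) = 2587 − 2879 = −292 kJ
For 5× the reaction as written: 5 × (−292) = −1460 kJ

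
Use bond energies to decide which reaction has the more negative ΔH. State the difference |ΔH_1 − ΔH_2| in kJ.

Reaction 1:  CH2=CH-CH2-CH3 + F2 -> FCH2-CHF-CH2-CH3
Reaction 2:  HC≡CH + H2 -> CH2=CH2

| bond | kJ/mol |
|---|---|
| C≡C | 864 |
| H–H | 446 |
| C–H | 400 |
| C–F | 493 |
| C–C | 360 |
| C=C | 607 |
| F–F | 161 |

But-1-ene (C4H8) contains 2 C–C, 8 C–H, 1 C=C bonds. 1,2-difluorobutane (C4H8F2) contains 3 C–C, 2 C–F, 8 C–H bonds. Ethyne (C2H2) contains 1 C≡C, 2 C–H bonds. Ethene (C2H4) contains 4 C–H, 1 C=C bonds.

Reaction 1:
  Bonds broken (reactants):
    C–C: 2 × 360 = 720
    C–H: 8 × 400 = 3200
    C=C: 1 × 607 = 607
    F–F: 1 × 161 = 161
    Σ(broken) = 4688 kJ
  Bonds formed (products):
    C–C: 3 × 360 = 1080
    C–F: 2 × 493 = 986
    C–H: 8 × 400 = 3200
    Σ(formed) = 5266 kJ
  ΔH_1 = 4688 − 5266 = −578 kJ
Reaction 2:
  Bonds broken (reactants):
    C≡C: 1 × 864 = 864
    C–H: 2 × 400 = 800
    H–H: 1 × 446 = 446
    Σ(broken) = 2110 kJ
  Bonds formed (products):
    C–H: 4 × 400 = 1600
    C=C: 1 × 607 = 607
    Σ(formed) = 2207 kJ
  ΔH_2 = 2110 − 2207 = −97 kJ
ΔH_1 − ΔH_2 = −481 kJ, so reaction 1 has the more negative ΔH; |ΔH_1 − ΔH_2| = 481 kJ.

Reaction 1, by 481 kJ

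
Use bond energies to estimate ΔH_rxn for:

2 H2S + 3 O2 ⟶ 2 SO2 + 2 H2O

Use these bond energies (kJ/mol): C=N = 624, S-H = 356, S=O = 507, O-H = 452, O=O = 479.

ΔH ≈ −975 kJ

Bonds broken (reactants):
  O=O: 3 × 479 = 1437
  S-H: 4 × 356 = 1424
  Σ(broken) = 2861 kJ
Bonds formed (products):
  O-H: 4 × 452 = 1808
  S=O: 4 × 507 = 2028
  Σ(formed) = 3836 kJ
ΔH = Σ(broken) − Σ(formed) = 2861 − 3836 = −975 kJ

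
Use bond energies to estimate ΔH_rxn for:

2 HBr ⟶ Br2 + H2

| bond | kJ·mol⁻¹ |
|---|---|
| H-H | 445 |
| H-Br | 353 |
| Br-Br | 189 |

ΔH ≈ +72 kJ

Bonds broken (reactants):
  H-Br: 2 × 353 = 706
  Σ(broken) = 706 kJ
Bonds formed (products):
  Br-Br: 1 × 189 = 189
  H-H: 1 × 445 = 445
  Σ(formed) = 634 kJ
ΔH = Σ(broken) − Σ(formed) = 706 − 634 = +72 kJ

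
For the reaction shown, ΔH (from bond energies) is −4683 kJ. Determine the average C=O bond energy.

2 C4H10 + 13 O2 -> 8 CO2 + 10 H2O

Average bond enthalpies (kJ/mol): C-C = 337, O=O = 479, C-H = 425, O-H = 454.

D(C=O) ≈ 772 kJ/mol

Let D be the C=O bond energy.
Σ(broken) = 6×337 + 20×425 + 13×479 = 16749
Σ(formed) = 16×D + 20×454 = 9080 + 16D
ΔH = Σ(broken) − Σ(formed) = (16749) − (9080 + 16D) = +7669 − 16D
Setting this equal to −4683 kJ gives 16D = 12352, so D = 772 kJ/mol.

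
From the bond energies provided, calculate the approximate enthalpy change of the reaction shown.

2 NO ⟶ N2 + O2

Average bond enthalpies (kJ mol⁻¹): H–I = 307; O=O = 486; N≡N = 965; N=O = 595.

Bonds broken (reactants):
  N=O: 2 × 595 = 1190
  Σ(broken) = 1190 kJ
Bonds formed (products):
  N≡N: 1 × 965 = 965
  O=O: 1 × 486 = 486
  Σ(formed) = 1451 kJ
ΔH = Σ(broken) − Σ(formed) = 1190 − 1451 = −261 kJ

ΔH ≈ −261 kJ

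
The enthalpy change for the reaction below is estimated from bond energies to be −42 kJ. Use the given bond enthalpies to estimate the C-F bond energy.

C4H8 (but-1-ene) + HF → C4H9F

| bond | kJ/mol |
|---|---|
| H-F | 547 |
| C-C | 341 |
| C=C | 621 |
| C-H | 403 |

D(C-F) ≈ 466 kJ/mol

Let D be the C-F bond energy.
Σ(broken) = 2×341 + 8×403 + 1×621 + 1×547 = 5074
Σ(formed) = 3×341 + 1×D + 9×403 = 4650 + D
ΔH = Σ(broken) − Σ(formed) = (5074) − (4650 + D) = +424 − D
Setting this equal to −42 kJ gives D = 466 kJ/mol.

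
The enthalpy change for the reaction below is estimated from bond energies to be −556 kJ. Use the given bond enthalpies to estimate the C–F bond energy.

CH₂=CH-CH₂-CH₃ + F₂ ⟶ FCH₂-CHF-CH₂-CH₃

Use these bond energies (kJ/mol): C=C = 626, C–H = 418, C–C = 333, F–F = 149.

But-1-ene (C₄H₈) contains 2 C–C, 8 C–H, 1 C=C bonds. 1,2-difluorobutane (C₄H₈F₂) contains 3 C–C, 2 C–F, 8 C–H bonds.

Let D be the C–F bond energy.
Σ(broken) = 2×333 + 8×418 + 1×626 + 1×149 = 4785
Σ(formed) = 3×333 + 2×D + 8×418 = 4343 + 2D
ΔH = Σ(broken) − Σ(formed) = (4785) − (4343 + 2D) = +442 − 2D
Setting this equal to −556 kJ gives 2D = 998, so D = 499 kJ/mol.

D(C–F) ≈ 499 kJ/mol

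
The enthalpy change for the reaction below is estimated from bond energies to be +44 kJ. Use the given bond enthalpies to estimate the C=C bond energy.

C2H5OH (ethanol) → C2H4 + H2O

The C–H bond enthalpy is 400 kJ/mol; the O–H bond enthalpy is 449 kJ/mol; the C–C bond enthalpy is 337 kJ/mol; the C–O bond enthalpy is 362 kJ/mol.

Let D be the C=C bond energy.
Σ(broken) = 1×337 + 5×400 + 1×362 + 1×449 = 3148
Σ(formed) = 4×400 + 1×D + 2×449 = 2498 + D
ΔH = Σ(broken) − Σ(formed) = (3148) − (2498 + D) = +650 − D
Setting this equal to +44 kJ gives D = 606 kJ/mol.

D(C=C) ≈ 606 kJ/mol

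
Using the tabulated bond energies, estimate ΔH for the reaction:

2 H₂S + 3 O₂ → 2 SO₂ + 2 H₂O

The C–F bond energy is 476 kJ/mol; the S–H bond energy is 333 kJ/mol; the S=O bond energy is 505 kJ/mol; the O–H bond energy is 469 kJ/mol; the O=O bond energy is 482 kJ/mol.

Bonds broken (reactants):
  O=O: 3 × 482 = 1446
  S–H: 4 × 333 = 1332
  Σ(broken) = 2778 kJ
Bonds formed (products):
  O–H: 4 × 469 = 1876
  S=O: 4 × 505 = 2020
  Σ(formed) = 3896 kJ
ΔH = Σ(broken) − Σ(formed) = 2778 − 3896 = −1118 kJ

ΔH ≈ −1118 kJ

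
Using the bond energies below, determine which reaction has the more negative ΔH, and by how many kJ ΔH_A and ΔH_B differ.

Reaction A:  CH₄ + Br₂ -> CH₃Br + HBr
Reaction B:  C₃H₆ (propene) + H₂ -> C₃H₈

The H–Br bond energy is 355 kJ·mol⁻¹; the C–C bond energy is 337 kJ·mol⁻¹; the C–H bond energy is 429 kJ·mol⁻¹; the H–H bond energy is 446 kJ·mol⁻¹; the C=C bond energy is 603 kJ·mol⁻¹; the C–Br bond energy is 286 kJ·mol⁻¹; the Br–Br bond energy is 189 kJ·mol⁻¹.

Reaction B, by 123 kJ

Reaction A:
  Bonds broken (reactants):
    Br–Br: 1 × 189 = 189
    C–H: 4 × 429 = 1716
    Σ(broken) = 1905 kJ
  Bonds formed (products):
    C–Br: 1 × 286 = 286
    C–H: 3 × 429 = 1287
    H–Br: 1 × 355 = 355
    Σ(formed) = 1928 kJ
  ΔH_A = 1905 − 1928 = −23 kJ
Reaction B:
  Bonds broken (reactants):
    C–C: 1 × 337 = 337
    C–H: 6 × 429 = 2574
    C=C: 1 × 603 = 603
    H–H: 1 × 446 = 446
    Σ(broken) = 3960 kJ
  Bonds formed (products):
    C–C: 2 × 337 = 674
    C–H: 8 × 429 = 3432
    Σ(formed) = 4106 kJ
  ΔH_B = 3960 − 4106 = −146 kJ
ΔH_A − ΔH_B = +123 kJ, so reaction B has the more negative ΔH; |ΔH_A − ΔH_B| = 123 kJ.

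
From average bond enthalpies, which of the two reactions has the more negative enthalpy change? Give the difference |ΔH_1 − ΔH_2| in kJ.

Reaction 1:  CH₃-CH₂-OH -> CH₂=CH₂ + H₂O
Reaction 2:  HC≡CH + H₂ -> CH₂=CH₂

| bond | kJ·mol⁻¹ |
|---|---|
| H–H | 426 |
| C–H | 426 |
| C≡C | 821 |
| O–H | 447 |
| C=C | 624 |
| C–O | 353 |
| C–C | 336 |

Reaction 2, by 273 kJ

Reaction 1:
  Bonds broken (reactants):
    C–C: 1 × 336 = 336
    C–H: 5 × 426 = 2130
    C–O: 1 × 353 = 353
    O–H: 1 × 447 = 447
    Σ(broken) = 3266 kJ
  Bonds formed (products):
    C–H: 4 × 426 = 1704
    C=C: 1 × 624 = 624
    O–H: 2 × 447 = 894
    Σ(formed) = 3222 kJ
  ΔH_1 = 3266 − 3222 = +44 kJ
Reaction 2:
  Bonds broken (reactants):
    C≡C: 1 × 821 = 821
    C–H: 2 × 426 = 852
    H–H: 1 × 426 = 426
    Σ(broken) = 2099 kJ
  Bonds formed (products):
    C–H: 4 × 426 = 1704
    C=C: 1 × 624 = 624
    Σ(formed) = 2328 kJ
  ΔH_2 = 2099 − 2328 = −229 kJ
ΔH_1 − ΔH_2 = +273 kJ, so reaction 2 has the more negative ΔH; |ΔH_1 − ΔH_2| = 273 kJ.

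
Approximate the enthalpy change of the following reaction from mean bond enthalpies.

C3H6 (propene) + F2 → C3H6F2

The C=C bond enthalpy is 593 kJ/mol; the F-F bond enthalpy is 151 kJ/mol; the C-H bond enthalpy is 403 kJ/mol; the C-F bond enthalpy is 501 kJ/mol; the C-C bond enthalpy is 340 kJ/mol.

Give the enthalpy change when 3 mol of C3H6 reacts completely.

ΔH = −1794 kJ

Bonds broken (reactants):
  C-C: 1 × 340 = 340
  C-H: 6 × 403 = 2418
  C=C: 1 × 593 = 593
  F-F: 1 × 151 = 151
  Σ(broken) = 3502 kJ
Bonds formed (products):
  C-C: 2 × 340 = 680
  C-F: 2 × 501 = 1002
  C-H: 6 × 403 = 2418
  Σ(formed) = 4100 kJ
ΔH = Σ(broken) − Σ(formed) = 3502 − 4100 = −598 kJ
For 3× the reaction as written: 3 × (−598) = −1794 kJ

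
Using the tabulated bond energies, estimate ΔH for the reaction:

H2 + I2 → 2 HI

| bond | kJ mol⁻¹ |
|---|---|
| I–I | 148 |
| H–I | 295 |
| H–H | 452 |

ΔH ≈ +10 kJ

Bonds broken (reactants):
  H–H: 1 × 452 = 452
  I–I: 1 × 148 = 148
  Σ(broken) = 600 kJ
Bonds formed (products):
  H–I: 2 × 295 = 590
  Σ(formed) = 590 kJ
ΔH = Σ(broken) − Σ(formed) = 600 − 590 = +10 kJ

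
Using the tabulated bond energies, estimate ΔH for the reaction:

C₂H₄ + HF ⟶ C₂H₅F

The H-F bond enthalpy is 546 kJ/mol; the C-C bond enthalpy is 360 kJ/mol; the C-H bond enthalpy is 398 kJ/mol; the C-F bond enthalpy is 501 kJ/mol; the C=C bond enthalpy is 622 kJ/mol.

Bonds broken (reactants):
  C-H: 4 × 398 = 1592
  C=C: 1 × 622 = 622
  H-F: 1 × 546 = 546
  Σ(broken) = 2760 kJ
Bonds formed (products):
  C-C: 1 × 360 = 360
  C-F: 1 × 501 = 501
  C-H: 5 × 398 = 1990
  Σ(formed) = 2851 kJ
ΔH = Σ(broken) − Σ(formed) = 2760 − 2851 = −91 kJ

ΔH ≈ −91 kJ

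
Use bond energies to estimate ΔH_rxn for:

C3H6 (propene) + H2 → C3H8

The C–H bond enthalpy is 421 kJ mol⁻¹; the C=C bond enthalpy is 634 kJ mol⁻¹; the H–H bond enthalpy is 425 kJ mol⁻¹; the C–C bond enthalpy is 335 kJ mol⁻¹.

Bonds broken (reactants):
  C–C: 1 × 335 = 335
  C–H: 6 × 421 = 2526
  C=C: 1 × 634 = 634
  H–H: 1 × 425 = 425
  Σ(broken) = 3920 kJ
Bonds formed (products):
  C–C: 2 × 335 = 670
  C–H: 8 × 421 = 3368
  Σ(formed) = 4038 kJ
ΔH = Σ(broken) − Σ(formed) = 3920 − 4038 = −118 kJ

ΔH ≈ −118 kJ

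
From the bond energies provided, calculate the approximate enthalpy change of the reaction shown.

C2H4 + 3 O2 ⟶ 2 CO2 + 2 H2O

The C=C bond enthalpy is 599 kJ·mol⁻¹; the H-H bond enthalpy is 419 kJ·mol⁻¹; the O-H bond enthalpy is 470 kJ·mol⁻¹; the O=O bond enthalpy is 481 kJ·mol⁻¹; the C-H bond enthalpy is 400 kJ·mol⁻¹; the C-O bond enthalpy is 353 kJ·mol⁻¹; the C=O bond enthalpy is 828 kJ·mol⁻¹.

ΔH ≈ −1550 kJ

Bonds broken (reactants):
  C-H: 4 × 400 = 1600
  C=C: 1 × 599 = 599
  O=O: 3 × 481 = 1443
  Σ(broken) = 3642 kJ
Bonds formed (products):
  C=O: 4 × 828 = 3312
  O-H: 4 × 470 = 1880
  Σ(formed) = 5192 kJ
ΔH = Σ(broken) − Σ(formed) = 3642 − 5192 = −1550 kJ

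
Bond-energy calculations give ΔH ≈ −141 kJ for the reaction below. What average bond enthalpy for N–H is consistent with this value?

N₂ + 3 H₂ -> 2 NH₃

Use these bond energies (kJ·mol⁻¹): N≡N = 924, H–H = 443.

D(N–H) ≈ 399 kJ/mol

Let D be the N–H bond energy.
Σ(broken) = 3×443 + 1×924 = 2253
Σ(formed) = 6×D = 6D
ΔH = Σ(broken) − Σ(formed) = (2253) − (6D) = +2253 − 6D
Setting this equal to −141 kJ gives 6D = 2394, so D = 399 kJ/mol.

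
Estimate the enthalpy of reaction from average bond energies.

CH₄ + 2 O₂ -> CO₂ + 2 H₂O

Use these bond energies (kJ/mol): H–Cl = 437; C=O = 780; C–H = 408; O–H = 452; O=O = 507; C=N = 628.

Bonds broken (reactants):
  C–H: 4 × 408 = 1632
  O=O: 2 × 507 = 1014
  Σ(broken) = 2646 kJ
Bonds formed (products):
  C=O: 2 × 780 = 1560
  O–H: 4 × 452 = 1808
  Σ(formed) = 3368 kJ
ΔH = Σ(broken) − Σ(formed) = 2646 − 3368 = −722 kJ

ΔH ≈ −722 kJ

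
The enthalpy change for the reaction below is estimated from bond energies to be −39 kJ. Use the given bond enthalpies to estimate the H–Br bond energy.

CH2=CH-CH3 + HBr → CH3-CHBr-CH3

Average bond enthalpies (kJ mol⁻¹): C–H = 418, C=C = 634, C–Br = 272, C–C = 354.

Let D be the H–Br bond energy.
Σ(broken) = 1×354 + 6×418 + 1×634 + 1×D = 3496 + D
Σ(formed) = 1×272 + 2×354 + 7×418 = 3906
ΔH = Σ(broken) − Σ(formed) = (3496 + D) − (3906) = −410 + D
Setting this equal to −39 kJ gives D = 371 kJ/mol.

D(H–Br) ≈ 371 kJ/mol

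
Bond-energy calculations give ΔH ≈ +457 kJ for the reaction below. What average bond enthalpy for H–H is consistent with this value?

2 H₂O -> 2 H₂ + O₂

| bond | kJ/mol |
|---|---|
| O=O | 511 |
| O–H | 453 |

D(H–H) ≈ 422 kJ/mol

Let D be the H–H bond energy.
Σ(broken) = 4×453 = 1812
Σ(formed) = 2×D + 1×511 = 511 + 2D
ΔH = Σ(broken) − Σ(formed) = (1812) − (511 + 2D) = +1301 − 2D
Setting this equal to +457 kJ gives 2D = 844, so D = 422 kJ/mol.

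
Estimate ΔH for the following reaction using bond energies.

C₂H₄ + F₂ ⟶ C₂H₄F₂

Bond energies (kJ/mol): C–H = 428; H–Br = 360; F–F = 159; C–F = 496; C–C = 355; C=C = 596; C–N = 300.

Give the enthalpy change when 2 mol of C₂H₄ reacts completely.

ΔH = −1184 kJ

Bonds broken (reactants):
  C–H: 4 × 428 = 1712
  C=C: 1 × 596 = 596
  F–F: 1 × 159 = 159
  Σ(broken) = 2467 kJ
Bonds formed (products):
  C–C: 1 × 355 = 355
  C–F: 2 × 496 = 992
  C–H: 4 × 428 = 1712
  Σ(formed) = 3059 kJ
ΔH = Σ(broken) − Σ(formed) = 2467 − 3059 = −592 kJ
For 2× the reaction as written: 2 × (−592) = −1184 kJ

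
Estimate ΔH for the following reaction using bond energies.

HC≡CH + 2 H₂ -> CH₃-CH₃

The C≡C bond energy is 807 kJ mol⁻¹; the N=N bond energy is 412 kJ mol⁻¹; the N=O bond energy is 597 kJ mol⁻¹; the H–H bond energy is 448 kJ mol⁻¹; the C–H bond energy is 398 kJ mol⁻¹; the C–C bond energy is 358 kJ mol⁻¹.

Bonds broken (reactants):
  C≡C: 1 × 807 = 807
  C–H: 2 × 398 = 796
  H–H: 2 × 448 = 896
  Σ(broken) = 2499 kJ
Bonds formed (products):
  C–C: 1 × 358 = 358
  C–H: 6 × 398 = 2388
  Σ(formed) = 2746 kJ
ΔH = Σ(broken) − Σ(formed) = 2499 − 2746 = −247 kJ

ΔH ≈ −247 kJ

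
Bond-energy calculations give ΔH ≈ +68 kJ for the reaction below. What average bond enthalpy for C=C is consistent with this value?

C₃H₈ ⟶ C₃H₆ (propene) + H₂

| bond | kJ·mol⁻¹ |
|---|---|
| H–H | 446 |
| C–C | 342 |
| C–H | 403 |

D(C=C) ≈ 634 kJ/mol

Let D be the C=C bond energy.
Σ(broken) = 2×342 + 8×403 = 3908
Σ(formed) = 1×342 + 6×403 + 1×D + 1×446 = 3206 + D
ΔH = Σ(broken) − Σ(formed) = (3908) − (3206 + D) = +702 − D
Setting this equal to +68 kJ gives D = 634 kJ/mol.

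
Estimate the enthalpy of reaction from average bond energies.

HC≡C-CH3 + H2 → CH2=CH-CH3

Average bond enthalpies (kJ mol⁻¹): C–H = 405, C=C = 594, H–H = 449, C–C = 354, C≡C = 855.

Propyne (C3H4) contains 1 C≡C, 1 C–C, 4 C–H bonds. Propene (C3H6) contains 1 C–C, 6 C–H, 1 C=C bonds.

Bonds broken (reactants):
  C≡C: 1 × 855 = 855
  C–C: 1 × 354 = 354
  C–H: 4 × 405 = 1620
  H–H: 1 × 449 = 449
  Σ(broken) = 3278 kJ
Bonds formed (products):
  C–C: 1 × 354 = 354
  C–H: 6 × 405 = 2430
  C=C: 1 × 594 = 594
  Σ(formed) = 3378 kJ
ΔH = Σ(broken) − Σ(formed) = 3278 − 3378 = −100 kJ

ΔH ≈ −100 kJ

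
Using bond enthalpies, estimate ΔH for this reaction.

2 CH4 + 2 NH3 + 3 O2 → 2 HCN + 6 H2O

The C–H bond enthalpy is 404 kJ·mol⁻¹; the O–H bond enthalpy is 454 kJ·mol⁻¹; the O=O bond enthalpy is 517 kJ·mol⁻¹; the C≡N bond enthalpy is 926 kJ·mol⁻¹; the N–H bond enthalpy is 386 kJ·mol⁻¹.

Bonds broken (reactants):
  C–H: 8 × 404 = 3232
  N–H: 6 × 386 = 2316
  O=O: 3 × 517 = 1551
  Σ(broken) = 7099 kJ
Bonds formed (products):
  C≡N: 2 × 926 = 1852
  C–H: 2 × 404 = 808
  O–H: 12 × 454 = 5448
  Σ(formed) = 8108 kJ
ΔH = Σ(broken) − Σ(formed) = 7099 − 8108 = −1009 kJ

ΔH ≈ −1009 kJ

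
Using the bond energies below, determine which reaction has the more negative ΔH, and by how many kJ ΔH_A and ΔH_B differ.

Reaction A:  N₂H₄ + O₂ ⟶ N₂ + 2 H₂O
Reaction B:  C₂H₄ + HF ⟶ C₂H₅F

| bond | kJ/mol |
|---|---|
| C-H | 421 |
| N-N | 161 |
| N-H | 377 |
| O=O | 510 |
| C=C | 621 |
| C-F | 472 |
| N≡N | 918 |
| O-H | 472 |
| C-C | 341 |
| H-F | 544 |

Reaction A:
  Bonds broken (reactants):
    N-H: 4 × 377 = 1508
    N-N: 1 × 161 = 161
    O=O: 1 × 510 = 510
    Σ(broken) = 2179 kJ
  Bonds formed (products):
    N≡N: 1 × 918 = 918
    O-H: 4 × 472 = 1888
    Σ(formed) = 2806 kJ
  ΔH_A = 2179 − 2806 = −627 kJ
Reaction B:
  Bonds broken (reactants):
    C-H: 4 × 421 = 1684
    C=C: 1 × 621 = 621
    H-F: 1 × 544 = 544
    Σ(broken) = 2849 kJ
  Bonds formed (products):
    C-C: 1 × 341 = 341
    C-F: 1 × 472 = 472
    C-H: 5 × 421 = 2105
    Σ(formed) = 2918 kJ
  ΔH_B = 2849 − 2918 = −69 kJ
ΔH_A − ΔH_B = −558 kJ, so reaction A has the more negative ΔH; |ΔH_A − ΔH_B| = 558 kJ.

Reaction A, by 558 kJ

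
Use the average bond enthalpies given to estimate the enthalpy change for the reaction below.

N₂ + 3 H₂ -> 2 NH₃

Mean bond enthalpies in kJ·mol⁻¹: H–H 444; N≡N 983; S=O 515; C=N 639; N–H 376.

Bonds broken (reactants):
  H–H: 3 × 444 = 1332
  N≡N: 1 × 983 = 983
  Σ(broken) = 2315 kJ
Bonds formed (products):
  N–H: 6 × 376 = 2256
  Σ(formed) = 2256 kJ
ΔH = Σ(broken) − Σ(formed) = 2315 − 2256 = +59 kJ

ΔH ≈ +59 kJ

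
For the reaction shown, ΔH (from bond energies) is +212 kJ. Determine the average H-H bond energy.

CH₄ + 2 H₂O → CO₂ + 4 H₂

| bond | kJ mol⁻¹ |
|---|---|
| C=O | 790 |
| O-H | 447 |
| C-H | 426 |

D(H-H) ≈ 425 kJ/mol

Let D be the H-H bond energy.
Σ(broken) = 4×426 + 4×447 = 3492
Σ(formed) = 2×790 + 4×D = 1580 + 4D
ΔH = Σ(broken) − Σ(formed) = (3492) − (1580 + 4D) = +1912 − 4D
Setting this equal to +212 kJ gives 4D = 1700, so D = 425 kJ/mol.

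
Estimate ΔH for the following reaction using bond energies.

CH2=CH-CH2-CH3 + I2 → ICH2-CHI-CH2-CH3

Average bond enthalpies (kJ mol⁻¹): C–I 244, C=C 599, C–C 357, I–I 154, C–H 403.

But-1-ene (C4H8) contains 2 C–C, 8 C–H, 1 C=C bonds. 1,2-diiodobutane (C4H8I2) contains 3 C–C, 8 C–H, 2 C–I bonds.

Bonds broken (reactants):
  C–C: 2 × 357 = 714
  C–H: 8 × 403 = 3224
  C=C: 1 × 599 = 599
  I–I: 1 × 154 = 154
  Σ(broken) = 4691 kJ
Bonds formed (products):
  C–C: 3 × 357 = 1071
  C–H: 8 × 403 = 3224
  C–I: 2 × 244 = 488
  Σ(formed) = 4783 kJ
ΔH = Σ(broken) − Σ(formed) = 4691 − 4783 = −92 kJ

ΔH ≈ −92 kJ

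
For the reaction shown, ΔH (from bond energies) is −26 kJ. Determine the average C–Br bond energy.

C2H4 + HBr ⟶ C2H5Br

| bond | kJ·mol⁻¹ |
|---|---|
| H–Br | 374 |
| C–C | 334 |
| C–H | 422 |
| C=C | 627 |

D(C–Br) ≈ 271 kJ/mol

Let D be the C–Br bond energy.
Σ(broken) = 4×422 + 1×627 + 1×374 = 2689
Σ(formed) = 1×D + 1×334 + 5×422 = 2444 + D
ΔH = Σ(broken) − Σ(formed) = (2689) − (2444 + D) = +245 − D
Setting this equal to −26 kJ gives D = 271 kJ/mol.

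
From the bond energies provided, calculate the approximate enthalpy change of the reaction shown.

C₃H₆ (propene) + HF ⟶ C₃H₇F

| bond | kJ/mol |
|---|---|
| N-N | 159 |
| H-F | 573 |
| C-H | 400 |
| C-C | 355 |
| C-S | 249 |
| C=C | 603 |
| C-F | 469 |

ΔH ≈ −48 kJ

Bonds broken (reactants):
  C-C: 1 × 355 = 355
  C-H: 6 × 400 = 2400
  C=C: 1 × 603 = 603
  H-F: 1 × 573 = 573
  Σ(broken) = 3931 kJ
Bonds formed (products):
  C-C: 2 × 355 = 710
  C-F: 1 × 469 = 469
  C-H: 7 × 400 = 2800
  Σ(formed) = 3979 kJ
ΔH = Σ(broken) − Σ(formed) = 3931 − 3979 = −48 kJ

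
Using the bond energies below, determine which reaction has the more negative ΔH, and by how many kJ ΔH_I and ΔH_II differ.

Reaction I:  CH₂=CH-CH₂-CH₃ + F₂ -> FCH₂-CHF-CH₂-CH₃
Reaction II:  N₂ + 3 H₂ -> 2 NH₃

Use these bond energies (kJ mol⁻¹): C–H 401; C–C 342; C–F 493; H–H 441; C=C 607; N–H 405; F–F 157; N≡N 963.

Reaction I:
  Bonds broken (reactants):
    C–C: 2 × 342 = 684
    C–H: 8 × 401 = 3208
    C=C: 1 × 607 = 607
    F–F: 1 × 157 = 157
    Σ(broken) = 4656 kJ
  Bonds formed (products):
    C–C: 3 × 342 = 1026
    C–F: 2 × 493 = 986
    C–H: 8 × 401 = 3208
    Σ(formed) = 5220 kJ
  ΔH_I = 4656 − 5220 = −564 kJ
Reaction II:
  Bonds broken (reactants):
    H–H: 3 × 441 = 1323
    N≡N: 1 × 963 = 963
    Σ(broken) = 2286 kJ
  Bonds formed (products):
    N–H: 6 × 405 = 2430
    Σ(formed) = 2430 kJ
  ΔH_II = 2286 − 2430 = −144 kJ
ΔH_I − ΔH_II = −420 kJ, so reaction I has the more negative ΔH; |ΔH_I − ΔH_II| = 420 kJ.

Reaction I, by 420 kJ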